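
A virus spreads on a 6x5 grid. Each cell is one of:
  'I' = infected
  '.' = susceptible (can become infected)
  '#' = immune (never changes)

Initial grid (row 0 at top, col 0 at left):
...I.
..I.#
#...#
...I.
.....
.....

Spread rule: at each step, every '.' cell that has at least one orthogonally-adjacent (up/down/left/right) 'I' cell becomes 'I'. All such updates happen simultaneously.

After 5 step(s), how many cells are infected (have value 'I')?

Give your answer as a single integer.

Answer: 27

Derivation:
Step 0 (initial): 3 infected
Step 1: +9 new -> 12 infected
Step 2: +7 new -> 19 infected
Step 3: +5 new -> 24 infected
Step 4: +2 new -> 26 infected
Step 5: +1 new -> 27 infected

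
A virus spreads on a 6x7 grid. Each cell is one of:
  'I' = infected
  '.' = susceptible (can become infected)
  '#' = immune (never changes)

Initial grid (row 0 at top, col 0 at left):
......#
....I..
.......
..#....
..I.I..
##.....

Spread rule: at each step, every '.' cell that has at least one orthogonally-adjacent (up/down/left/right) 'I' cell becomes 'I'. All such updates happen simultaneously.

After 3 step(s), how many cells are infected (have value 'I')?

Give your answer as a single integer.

Answer: 34

Derivation:
Step 0 (initial): 3 infected
Step 1: +10 new -> 13 infected
Step 2: +13 new -> 26 infected
Step 3: +8 new -> 34 infected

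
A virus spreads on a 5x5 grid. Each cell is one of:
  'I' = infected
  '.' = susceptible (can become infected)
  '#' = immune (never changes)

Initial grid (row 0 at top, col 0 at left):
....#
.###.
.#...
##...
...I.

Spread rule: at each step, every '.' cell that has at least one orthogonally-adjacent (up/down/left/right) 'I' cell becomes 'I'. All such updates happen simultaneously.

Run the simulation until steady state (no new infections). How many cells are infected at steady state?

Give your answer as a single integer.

Answer: 12

Derivation:
Step 0 (initial): 1 infected
Step 1: +3 new -> 4 infected
Step 2: +4 new -> 8 infected
Step 3: +3 new -> 11 infected
Step 4: +1 new -> 12 infected
Step 5: +0 new -> 12 infected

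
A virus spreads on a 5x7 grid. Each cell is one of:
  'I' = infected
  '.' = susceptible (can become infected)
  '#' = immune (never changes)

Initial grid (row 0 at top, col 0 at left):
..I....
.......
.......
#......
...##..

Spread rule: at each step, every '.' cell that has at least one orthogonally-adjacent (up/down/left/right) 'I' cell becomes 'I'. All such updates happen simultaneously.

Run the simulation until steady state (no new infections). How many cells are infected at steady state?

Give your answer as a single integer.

Step 0 (initial): 1 infected
Step 1: +3 new -> 4 infected
Step 2: +5 new -> 9 infected
Step 3: +6 new -> 15 infected
Step 4: +7 new -> 22 infected
Step 5: +4 new -> 26 infected
Step 6: +3 new -> 29 infected
Step 7: +2 new -> 31 infected
Step 8: +1 new -> 32 infected
Step 9: +0 new -> 32 infected

Answer: 32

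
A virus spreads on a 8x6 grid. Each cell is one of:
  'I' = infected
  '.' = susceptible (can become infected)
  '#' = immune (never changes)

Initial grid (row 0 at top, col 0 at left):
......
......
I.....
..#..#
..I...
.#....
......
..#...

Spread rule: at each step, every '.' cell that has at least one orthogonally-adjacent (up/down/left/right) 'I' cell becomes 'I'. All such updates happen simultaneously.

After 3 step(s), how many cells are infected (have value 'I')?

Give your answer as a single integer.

Step 0 (initial): 2 infected
Step 1: +6 new -> 8 infected
Step 2: +9 new -> 17 infected
Step 3: +9 new -> 26 infected

Answer: 26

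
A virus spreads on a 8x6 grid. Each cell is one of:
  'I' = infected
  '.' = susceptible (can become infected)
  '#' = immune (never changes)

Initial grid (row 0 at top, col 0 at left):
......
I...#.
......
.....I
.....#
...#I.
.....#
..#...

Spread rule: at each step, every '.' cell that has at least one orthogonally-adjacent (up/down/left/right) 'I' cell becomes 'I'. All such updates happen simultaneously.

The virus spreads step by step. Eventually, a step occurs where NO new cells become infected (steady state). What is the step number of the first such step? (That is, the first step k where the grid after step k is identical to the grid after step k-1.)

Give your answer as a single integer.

Step 0 (initial): 3 infected
Step 1: +8 new -> 11 infected
Step 2: +10 new -> 21 infected
Step 3: +12 new -> 33 infected
Step 4: +6 new -> 39 infected
Step 5: +3 new -> 42 infected
Step 6: +1 new -> 43 infected
Step 7: +0 new -> 43 infected

Answer: 7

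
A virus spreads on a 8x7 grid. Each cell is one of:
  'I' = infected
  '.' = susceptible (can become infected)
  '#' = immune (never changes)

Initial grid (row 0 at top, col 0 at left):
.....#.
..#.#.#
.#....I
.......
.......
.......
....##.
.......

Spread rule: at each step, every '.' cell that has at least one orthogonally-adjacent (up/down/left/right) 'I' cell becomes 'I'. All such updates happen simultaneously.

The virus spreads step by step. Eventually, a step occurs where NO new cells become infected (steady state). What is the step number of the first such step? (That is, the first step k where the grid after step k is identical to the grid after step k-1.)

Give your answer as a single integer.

Step 0 (initial): 1 infected
Step 1: +2 new -> 3 infected
Step 2: +4 new -> 7 infected
Step 3: +4 new -> 11 infected
Step 4: +6 new -> 17 infected
Step 5: +5 new -> 22 infected
Step 6: +6 new -> 28 infected
Step 7: +6 new -> 34 infected
Step 8: +7 new -> 41 infected
Step 9: +4 new -> 45 infected
Step 10: +2 new -> 47 infected
Step 11: +1 new -> 48 infected
Step 12: +0 new -> 48 infected

Answer: 12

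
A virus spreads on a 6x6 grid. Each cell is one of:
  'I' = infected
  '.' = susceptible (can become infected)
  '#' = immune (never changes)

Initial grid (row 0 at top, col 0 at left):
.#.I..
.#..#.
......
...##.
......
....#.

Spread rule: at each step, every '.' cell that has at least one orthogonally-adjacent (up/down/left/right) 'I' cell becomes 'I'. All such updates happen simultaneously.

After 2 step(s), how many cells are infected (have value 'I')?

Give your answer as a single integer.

Step 0 (initial): 1 infected
Step 1: +3 new -> 4 infected
Step 2: +3 new -> 7 infected

Answer: 7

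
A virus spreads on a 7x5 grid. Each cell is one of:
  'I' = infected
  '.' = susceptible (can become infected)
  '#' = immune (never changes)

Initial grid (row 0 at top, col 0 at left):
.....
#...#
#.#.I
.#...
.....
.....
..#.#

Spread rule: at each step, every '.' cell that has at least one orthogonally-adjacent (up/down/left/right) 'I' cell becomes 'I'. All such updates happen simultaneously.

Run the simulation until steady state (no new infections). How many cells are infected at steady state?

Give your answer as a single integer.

Answer: 28

Derivation:
Step 0 (initial): 1 infected
Step 1: +2 new -> 3 infected
Step 2: +3 new -> 6 infected
Step 3: +5 new -> 11 infected
Step 4: +5 new -> 16 infected
Step 5: +5 new -> 21 infected
Step 6: +3 new -> 24 infected
Step 7: +3 new -> 27 infected
Step 8: +1 new -> 28 infected
Step 9: +0 new -> 28 infected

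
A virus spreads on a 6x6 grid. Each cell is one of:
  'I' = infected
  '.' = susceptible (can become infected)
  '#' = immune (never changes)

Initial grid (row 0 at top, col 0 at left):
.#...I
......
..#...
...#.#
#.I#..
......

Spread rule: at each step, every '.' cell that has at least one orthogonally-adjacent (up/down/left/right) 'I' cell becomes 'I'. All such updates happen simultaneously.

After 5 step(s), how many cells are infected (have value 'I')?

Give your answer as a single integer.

Step 0 (initial): 2 infected
Step 1: +5 new -> 7 infected
Step 2: +6 new -> 13 infected
Step 3: +7 new -> 20 infected
Step 4: +7 new -> 27 infected
Step 5: +2 new -> 29 infected

Answer: 29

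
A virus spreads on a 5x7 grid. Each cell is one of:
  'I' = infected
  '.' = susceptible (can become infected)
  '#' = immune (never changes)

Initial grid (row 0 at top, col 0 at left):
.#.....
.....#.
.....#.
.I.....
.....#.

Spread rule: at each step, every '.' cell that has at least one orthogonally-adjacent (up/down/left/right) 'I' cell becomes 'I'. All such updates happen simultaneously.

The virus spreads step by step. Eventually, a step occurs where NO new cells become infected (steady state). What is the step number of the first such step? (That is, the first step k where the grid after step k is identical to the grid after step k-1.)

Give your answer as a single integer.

Answer: 9

Derivation:
Step 0 (initial): 1 infected
Step 1: +4 new -> 5 infected
Step 2: +6 new -> 11 infected
Step 3: +5 new -> 16 infected
Step 4: +6 new -> 22 infected
Step 5: +3 new -> 25 infected
Step 6: +3 new -> 28 infected
Step 7: +2 new -> 30 infected
Step 8: +1 new -> 31 infected
Step 9: +0 new -> 31 infected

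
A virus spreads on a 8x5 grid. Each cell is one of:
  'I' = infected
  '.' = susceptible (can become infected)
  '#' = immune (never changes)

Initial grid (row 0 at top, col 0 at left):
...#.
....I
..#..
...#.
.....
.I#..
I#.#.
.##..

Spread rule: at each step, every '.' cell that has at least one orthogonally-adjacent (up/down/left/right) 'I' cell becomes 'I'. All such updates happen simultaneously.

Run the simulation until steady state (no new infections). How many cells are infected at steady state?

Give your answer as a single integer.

Step 0 (initial): 3 infected
Step 1: +6 new -> 9 infected
Step 2: +6 new -> 15 infected
Step 3: +7 new -> 22 infected
Step 4: +5 new -> 27 infected
Step 5: +2 new -> 29 infected
Step 6: +1 new -> 30 infected
Step 7: +1 new -> 31 infected
Step 8: +0 new -> 31 infected

Answer: 31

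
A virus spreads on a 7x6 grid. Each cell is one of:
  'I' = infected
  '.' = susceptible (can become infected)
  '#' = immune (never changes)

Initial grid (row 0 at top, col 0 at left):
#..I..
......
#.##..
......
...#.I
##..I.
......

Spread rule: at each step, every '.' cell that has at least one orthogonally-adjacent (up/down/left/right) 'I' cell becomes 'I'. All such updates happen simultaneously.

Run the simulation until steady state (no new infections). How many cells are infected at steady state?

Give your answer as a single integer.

Step 0 (initial): 3 infected
Step 1: +8 new -> 11 infected
Step 2: +9 new -> 20 infected
Step 3: +6 new -> 26 infected
Step 4: +5 new -> 31 infected
Step 5: +3 new -> 34 infected
Step 6: +1 new -> 35 infected
Step 7: +0 new -> 35 infected

Answer: 35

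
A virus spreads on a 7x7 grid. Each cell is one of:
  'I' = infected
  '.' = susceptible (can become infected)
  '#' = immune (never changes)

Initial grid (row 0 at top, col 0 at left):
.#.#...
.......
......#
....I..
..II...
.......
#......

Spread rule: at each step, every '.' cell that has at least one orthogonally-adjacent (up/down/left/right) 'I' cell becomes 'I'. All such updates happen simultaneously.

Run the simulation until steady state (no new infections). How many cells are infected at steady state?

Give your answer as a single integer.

Answer: 45

Derivation:
Step 0 (initial): 3 infected
Step 1: +8 new -> 11 infected
Step 2: +12 new -> 23 infected
Step 3: +11 new -> 34 infected
Step 4: +7 new -> 41 infected
Step 5: +3 new -> 44 infected
Step 6: +1 new -> 45 infected
Step 7: +0 new -> 45 infected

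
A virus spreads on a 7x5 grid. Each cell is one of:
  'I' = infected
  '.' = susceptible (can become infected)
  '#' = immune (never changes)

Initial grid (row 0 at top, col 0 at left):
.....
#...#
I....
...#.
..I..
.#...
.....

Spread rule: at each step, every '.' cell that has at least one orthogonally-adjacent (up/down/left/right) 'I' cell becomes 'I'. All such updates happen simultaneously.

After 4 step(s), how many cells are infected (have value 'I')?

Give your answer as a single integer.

Step 0 (initial): 2 infected
Step 1: +6 new -> 8 infected
Step 2: +7 new -> 15 infected
Step 3: +8 new -> 23 infected
Step 4: +6 new -> 29 infected

Answer: 29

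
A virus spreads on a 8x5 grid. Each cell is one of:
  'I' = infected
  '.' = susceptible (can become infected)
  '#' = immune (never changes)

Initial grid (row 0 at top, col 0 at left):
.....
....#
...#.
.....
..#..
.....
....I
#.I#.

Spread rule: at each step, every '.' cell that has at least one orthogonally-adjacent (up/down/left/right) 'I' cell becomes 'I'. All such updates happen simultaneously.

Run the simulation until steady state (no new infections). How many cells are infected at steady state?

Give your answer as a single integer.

Step 0 (initial): 2 infected
Step 1: +5 new -> 7 infected
Step 2: +4 new -> 11 infected
Step 3: +4 new -> 15 infected
Step 4: +4 new -> 19 infected
Step 5: +3 new -> 22 infected
Step 6: +3 new -> 25 infected
Step 7: +3 new -> 28 infected
Step 8: +4 new -> 32 infected
Step 9: +2 new -> 34 infected
Step 10: +1 new -> 35 infected
Step 11: +0 new -> 35 infected

Answer: 35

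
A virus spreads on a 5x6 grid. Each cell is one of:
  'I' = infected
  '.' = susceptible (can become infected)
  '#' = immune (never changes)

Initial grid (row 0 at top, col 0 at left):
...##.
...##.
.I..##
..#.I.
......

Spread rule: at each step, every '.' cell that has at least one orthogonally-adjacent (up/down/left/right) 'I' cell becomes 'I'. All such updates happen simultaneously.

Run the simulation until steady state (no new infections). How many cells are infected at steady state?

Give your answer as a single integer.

Step 0 (initial): 2 infected
Step 1: +7 new -> 9 infected
Step 2: +8 new -> 17 infected
Step 3: +4 new -> 21 infected
Step 4: +0 new -> 21 infected

Answer: 21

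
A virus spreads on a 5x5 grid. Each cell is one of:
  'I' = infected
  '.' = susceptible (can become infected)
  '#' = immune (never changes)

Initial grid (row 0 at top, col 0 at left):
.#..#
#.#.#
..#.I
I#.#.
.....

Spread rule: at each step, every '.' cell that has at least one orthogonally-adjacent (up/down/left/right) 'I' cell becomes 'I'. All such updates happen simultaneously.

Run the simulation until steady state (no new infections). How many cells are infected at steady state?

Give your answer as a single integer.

Answer: 16

Derivation:
Step 0 (initial): 2 infected
Step 1: +4 new -> 6 infected
Step 2: +4 new -> 10 infected
Step 3: +4 new -> 14 infected
Step 4: +2 new -> 16 infected
Step 5: +0 new -> 16 infected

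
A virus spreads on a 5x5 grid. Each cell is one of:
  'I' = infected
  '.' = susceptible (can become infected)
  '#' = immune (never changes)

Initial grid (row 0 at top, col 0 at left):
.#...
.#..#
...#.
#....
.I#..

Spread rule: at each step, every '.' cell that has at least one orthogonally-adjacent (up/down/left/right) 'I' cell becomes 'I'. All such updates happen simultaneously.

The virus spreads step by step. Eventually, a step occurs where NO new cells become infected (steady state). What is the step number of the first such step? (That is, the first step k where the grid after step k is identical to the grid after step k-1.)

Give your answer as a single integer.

Step 0 (initial): 1 infected
Step 1: +2 new -> 3 infected
Step 2: +2 new -> 5 infected
Step 3: +3 new -> 8 infected
Step 4: +4 new -> 12 infected
Step 5: +5 new -> 17 infected
Step 6: +1 new -> 18 infected
Step 7: +1 new -> 19 infected
Step 8: +0 new -> 19 infected

Answer: 8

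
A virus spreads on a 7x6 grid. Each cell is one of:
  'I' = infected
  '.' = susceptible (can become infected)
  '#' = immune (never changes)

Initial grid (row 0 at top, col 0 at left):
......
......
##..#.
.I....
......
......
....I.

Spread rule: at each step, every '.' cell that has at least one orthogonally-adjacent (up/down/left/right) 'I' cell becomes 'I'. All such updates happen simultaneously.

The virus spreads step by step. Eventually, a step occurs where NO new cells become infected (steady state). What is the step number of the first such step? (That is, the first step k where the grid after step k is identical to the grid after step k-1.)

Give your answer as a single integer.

Answer: 8

Derivation:
Step 0 (initial): 2 infected
Step 1: +6 new -> 8 infected
Step 2: +9 new -> 17 infected
Step 3: +8 new -> 25 infected
Step 4: +5 new -> 30 infected
Step 5: +5 new -> 35 infected
Step 6: +3 new -> 38 infected
Step 7: +1 new -> 39 infected
Step 8: +0 new -> 39 infected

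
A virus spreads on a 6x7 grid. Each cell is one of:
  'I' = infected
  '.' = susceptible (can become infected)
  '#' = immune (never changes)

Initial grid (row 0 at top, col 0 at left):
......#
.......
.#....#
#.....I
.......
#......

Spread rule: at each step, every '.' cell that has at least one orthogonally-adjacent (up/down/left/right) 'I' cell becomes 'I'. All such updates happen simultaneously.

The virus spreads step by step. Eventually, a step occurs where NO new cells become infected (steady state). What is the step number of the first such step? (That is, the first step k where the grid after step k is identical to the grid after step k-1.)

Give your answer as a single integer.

Answer: 10

Derivation:
Step 0 (initial): 1 infected
Step 1: +2 new -> 3 infected
Step 2: +4 new -> 7 infected
Step 3: +5 new -> 12 infected
Step 4: +7 new -> 19 infected
Step 5: +6 new -> 25 infected
Step 6: +4 new -> 29 infected
Step 7: +4 new -> 33 infected
Step 8: +2 new -> 35 infected
Step 9: +2 new -> 37 infected
Step 10: +0 new -> 37 infected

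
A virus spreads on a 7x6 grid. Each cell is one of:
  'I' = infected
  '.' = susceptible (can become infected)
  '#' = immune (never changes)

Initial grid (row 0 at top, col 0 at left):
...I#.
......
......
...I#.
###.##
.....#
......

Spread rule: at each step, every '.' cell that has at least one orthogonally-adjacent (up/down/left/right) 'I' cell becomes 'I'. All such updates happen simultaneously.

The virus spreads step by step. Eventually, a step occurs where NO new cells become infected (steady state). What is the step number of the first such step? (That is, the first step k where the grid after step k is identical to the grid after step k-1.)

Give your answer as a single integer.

Answer: 7

Derivation:
Step 0 (initial): 2 infected
Step 1: +5 new -> 7 infected
Step 2: +7 new -> 14 infected
Step 3: +9 new -> 23 infected
Step 4: +7 new -> 30 infected
Step 5: +3 new -> 33 infected
Step 6: +1 new -> 34 infected
Step 7: +0 new -> 34 infected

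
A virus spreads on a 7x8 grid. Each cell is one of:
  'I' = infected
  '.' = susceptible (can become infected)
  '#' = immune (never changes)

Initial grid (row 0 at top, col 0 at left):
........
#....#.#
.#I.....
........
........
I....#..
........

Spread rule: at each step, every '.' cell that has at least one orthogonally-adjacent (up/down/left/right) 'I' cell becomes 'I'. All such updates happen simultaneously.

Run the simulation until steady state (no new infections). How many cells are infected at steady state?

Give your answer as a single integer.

Answer: 51

Derivation:
Step 0 (initial): 2 infected
Step 1: +6 new -> 8 infected
Step 2: +11 new -> 19 infected
Step 3: +9 new -> 28 infected
Step 4: +7 new -> 35 infected
Step 5: +6 new -> 41 infected
Step 6: +4 new -> 45 infected
Step 7: +4 new -> 49 infected
Step 8: +2 new -> 51 infected
Step 9: +0 new -> 51 infected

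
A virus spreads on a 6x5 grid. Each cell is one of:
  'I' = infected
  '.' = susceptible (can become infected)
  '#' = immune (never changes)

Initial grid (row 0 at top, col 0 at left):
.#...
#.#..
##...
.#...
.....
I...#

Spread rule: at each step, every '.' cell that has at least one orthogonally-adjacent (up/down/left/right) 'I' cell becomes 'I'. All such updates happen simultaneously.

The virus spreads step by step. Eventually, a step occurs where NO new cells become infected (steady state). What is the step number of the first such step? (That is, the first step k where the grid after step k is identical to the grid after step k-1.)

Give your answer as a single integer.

Step 0 (initial): 1 infected
Step 1: +2 new -> 3 infected
Step 2: +3 new -> 6 infected
Step 3: +2 new -> 8 infected
Step 4: +2 new -> 10 infected
Step 5: +3 new -> 13 infected
Step 6: +2 new -> 15 infected
Step 7: +2 new -> 17 infected
Step 8: +2 new -> 19 infected
Step 9: +2 new -> 21 infected
Step 10: +0 new -> 21 infected

Answer: 10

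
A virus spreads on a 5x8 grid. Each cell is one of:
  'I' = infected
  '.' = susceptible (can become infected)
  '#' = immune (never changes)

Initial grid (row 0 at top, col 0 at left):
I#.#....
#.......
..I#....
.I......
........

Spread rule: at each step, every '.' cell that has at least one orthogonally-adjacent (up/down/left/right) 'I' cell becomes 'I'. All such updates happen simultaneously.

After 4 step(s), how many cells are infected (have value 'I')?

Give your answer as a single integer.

Answer: 23

Derivation:
Step 0 (initial): 3 infected
Step 1: +5 new -> 8 infected
Step 2: +7 new -> 15 infected
Step 3: +3 new -> 18 infected
Step 4: +5 new -> 23 infected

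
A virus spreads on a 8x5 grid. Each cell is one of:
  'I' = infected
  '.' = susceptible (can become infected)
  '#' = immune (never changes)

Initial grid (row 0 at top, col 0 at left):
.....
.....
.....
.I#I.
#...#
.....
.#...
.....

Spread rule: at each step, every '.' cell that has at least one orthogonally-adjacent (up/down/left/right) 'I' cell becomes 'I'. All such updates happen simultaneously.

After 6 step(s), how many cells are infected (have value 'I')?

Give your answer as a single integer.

Answer: 36

Derivation:
Step 0 (initial): 2 infected
Step 1: +6 new -> 8 infected
Step 2: +8 new -> 16 infected
Step 3: +9 new -> 25 infected
Step 4: +7 new -> 32 infected
Step 5: +3 new -> 35 infected
Step 6: +1 new -> 36 infected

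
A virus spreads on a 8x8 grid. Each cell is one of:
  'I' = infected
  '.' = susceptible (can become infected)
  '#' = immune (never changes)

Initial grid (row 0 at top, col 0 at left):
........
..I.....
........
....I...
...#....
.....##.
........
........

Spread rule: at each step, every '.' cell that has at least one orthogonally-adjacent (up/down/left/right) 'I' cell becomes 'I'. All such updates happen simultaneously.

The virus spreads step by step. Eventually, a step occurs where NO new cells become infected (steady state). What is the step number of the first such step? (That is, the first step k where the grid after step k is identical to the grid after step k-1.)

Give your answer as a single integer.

Step 0 (initial): 2 infected
Step 1: +8 new -> 10 infected
Step 2: +11 new -> 21 infected
Step 3: +11 new -> 32 infected
Step 4: +10 new -> 42 infected
Step 5: +9 new -> 51 infected
Step 6: +6 new -> 57 infected
Step 7: +3 new -> 60 infected
Step 8: +1 new -> 61 infected
Step 9: +0 new -> 61 infected

Answer: 9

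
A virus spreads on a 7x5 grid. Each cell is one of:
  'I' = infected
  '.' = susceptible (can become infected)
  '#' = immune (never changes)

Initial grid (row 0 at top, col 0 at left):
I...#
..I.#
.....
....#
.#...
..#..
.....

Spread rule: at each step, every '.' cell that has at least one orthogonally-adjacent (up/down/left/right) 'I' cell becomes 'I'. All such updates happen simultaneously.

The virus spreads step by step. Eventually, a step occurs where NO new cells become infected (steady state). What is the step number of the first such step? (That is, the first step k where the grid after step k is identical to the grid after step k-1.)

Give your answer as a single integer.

Step 0 (initial): 2 infected
Step 1: +6 new -> 8 infected
Step 2: +5 new -> 13 infected
Step 3: +5 new -> 18 infected
Step 4: +2 new -> 20 infected
Step 5: +3 new -> 23 infected
Step 6: +4 new -> 27 infected
Step 7: +3 new -> 30 infected
Step 8: +0 new -> 30 infected

Answer: 8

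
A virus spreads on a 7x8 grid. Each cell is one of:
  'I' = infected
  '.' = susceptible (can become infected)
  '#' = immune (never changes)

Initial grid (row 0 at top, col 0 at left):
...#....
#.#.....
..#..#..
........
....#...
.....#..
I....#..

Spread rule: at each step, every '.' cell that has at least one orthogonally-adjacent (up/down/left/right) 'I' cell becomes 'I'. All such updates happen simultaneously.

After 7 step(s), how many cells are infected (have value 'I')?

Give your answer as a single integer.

Step 0 (initial): 1 infected
Step 1: +2 new -> 3 infected
Step 2: +3 new -> 6 infected
Step 3: +4 new -> 10 infected
Step 4: +5 new -> 15 infected
Step 5: +4 new -> 19 infected
Step 6: +2 new -> 21 infected
Step 7: +3 new -> 24 infected

Answer: 24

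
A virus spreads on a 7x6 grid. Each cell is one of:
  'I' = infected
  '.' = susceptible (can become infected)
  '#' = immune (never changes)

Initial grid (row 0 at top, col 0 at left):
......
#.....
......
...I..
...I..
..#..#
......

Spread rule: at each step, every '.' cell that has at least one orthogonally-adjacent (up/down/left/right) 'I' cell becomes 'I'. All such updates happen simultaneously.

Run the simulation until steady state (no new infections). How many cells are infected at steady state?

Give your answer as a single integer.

Answer: 39

Derivation:
Step 0 (initial): 2 infected
Step 1: +6 new -> 8 infected
Step 2: +9 new -> 17 infected
Step 3: +10 new -> 27 infected
Step 4: +8 new -> 35 infected
Step 5: +3 new -> 38 infected
Step 6: +1 new -> 39 infected
Step 7: +0 new -> 39 infected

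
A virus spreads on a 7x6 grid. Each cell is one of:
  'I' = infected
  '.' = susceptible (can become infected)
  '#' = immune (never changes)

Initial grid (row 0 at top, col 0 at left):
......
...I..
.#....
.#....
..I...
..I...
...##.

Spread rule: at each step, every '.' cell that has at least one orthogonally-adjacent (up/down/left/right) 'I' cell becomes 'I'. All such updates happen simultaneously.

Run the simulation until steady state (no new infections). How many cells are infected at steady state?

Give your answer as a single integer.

Step 0 (initial): 3 infected
Step 1: +10 new -> 13 infected
Step 2: +12 new -> 25 infected
Step 3: +9 new -> 34 infected
Step 4: +4 new -> 38 infected
Step 5: +0 new -> 38 infected

Answer: 38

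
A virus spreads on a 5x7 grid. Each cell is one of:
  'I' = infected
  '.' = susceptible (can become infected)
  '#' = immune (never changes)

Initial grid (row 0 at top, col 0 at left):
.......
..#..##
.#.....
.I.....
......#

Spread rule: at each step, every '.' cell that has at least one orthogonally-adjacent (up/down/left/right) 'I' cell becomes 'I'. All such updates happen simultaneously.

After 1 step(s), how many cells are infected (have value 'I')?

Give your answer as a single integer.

Answer: 4

Derivation:
Step 0 (initial): 1 infected
Step 1: +3 new -> 4 infected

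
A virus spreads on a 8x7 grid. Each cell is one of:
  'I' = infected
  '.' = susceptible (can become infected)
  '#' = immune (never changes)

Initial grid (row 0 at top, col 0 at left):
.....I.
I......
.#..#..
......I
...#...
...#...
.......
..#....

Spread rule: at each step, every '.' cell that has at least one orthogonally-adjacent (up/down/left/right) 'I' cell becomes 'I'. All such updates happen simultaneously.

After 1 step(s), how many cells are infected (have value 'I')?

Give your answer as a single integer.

Answer: 12

Derivation:
Step 0 (initial): 3 infected
Step 1: +9 new -> 12 infected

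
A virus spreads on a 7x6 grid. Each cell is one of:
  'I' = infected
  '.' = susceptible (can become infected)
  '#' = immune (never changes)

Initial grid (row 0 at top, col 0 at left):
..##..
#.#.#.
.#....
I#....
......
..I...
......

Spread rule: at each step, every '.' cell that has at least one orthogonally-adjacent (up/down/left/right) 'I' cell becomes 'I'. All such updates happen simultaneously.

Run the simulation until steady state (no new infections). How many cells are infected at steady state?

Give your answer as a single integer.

Step 0 (initial): 2 infected
Step 1: +6 new -> 8 infected
Step 2: +7 new -> 15 infected
Step 3: +6 new -> 21 infected
Step 4: +4 new -> 25 infected
Step 5: +3 new -> 28 infected
Step 6: +1 new -> 29 infected
Step 7: +1 new -> 30 infected
Step 8: +1 new -> 31 infected
Step 9: +1 new -> 32 infected
Step 10: +0 new -> 32 infected

Answer: 32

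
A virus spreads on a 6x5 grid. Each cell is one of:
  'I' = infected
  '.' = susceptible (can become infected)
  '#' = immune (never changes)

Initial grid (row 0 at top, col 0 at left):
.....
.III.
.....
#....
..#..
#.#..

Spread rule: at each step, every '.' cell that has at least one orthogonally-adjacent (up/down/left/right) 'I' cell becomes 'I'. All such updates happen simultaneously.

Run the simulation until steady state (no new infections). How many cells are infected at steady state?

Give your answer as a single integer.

Step 0 (initial): 3 infected
Step 1: +8 new -> 11 infected
Step 2: +7 new -> 18 infected
Step 3: +3 new -> 21 infected
Step 4: +4 new -> 25 infected
Step 5: +1 new -> 26 infected
Step 6: +0 new -> 26 infected

Answer: 26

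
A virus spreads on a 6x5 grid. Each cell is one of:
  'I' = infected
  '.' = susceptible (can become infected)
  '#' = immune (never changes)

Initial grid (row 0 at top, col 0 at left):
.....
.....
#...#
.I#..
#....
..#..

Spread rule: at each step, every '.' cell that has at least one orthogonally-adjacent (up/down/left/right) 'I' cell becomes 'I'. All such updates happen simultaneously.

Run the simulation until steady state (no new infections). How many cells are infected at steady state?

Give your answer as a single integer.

Answer: 25

Derivation:
Step 0 (initial): 1 infected
Step 1: +3 new -> 4 infected
Step 2: +4 new -> 8 infected
Step 3: +6 new -> 14 infected
Step 4: +6 new -> 20 infected
Step 5: +4 new -> 24 infected
Step 6: +1 new -> 25 infected
Step 7: +0 new -> 25 infected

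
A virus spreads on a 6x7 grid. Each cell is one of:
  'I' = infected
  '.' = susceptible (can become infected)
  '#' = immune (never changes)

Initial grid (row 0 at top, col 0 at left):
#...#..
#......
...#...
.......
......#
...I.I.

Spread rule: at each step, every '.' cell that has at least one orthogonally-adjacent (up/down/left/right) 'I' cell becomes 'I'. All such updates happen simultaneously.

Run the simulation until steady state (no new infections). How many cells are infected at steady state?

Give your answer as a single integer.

Answer: 37

Derivation:
Step 0 (initial): 2 infected
Step 1: +5 new -> 7 infected
Step 2: +5 new -> 12 infected
Step 3: +6 new -> 18 infected
Step 4: +6 new -> 24 infected
Step 5: +6 new -> 30 infected
Step 6: +5 new -> 35 infected
Step 7: +2 new -> 37 infected
Step 8: +0 new -> 37 infected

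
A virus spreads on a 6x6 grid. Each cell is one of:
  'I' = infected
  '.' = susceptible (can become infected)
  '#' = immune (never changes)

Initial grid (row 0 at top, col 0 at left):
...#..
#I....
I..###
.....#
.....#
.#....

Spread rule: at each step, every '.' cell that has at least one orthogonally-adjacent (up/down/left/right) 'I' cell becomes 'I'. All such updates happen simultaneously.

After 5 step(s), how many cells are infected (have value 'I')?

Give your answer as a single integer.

Step 0 (initial): 2 infected
Step 1: +4 new -> 6 infected
Step 2: +6 new -> 12 infected
Step 3: +4 new -> 16 infected
Step 4: +4 new -> 20 infected
Step 5: +4 new -> 24 infected

Answer: 24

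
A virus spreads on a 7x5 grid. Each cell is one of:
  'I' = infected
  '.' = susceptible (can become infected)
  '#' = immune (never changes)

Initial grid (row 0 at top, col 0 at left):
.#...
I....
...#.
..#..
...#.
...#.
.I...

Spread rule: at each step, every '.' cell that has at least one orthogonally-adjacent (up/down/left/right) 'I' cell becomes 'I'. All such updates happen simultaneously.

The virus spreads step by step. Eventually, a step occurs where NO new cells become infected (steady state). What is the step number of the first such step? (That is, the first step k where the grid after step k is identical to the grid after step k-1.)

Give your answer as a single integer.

Answer: 8

Derivation:
Step 0 (initial): 2 infected
Step 1: +6 new -> 8 infected
Step 2: +7 new -> 15 infected
Step 3: +7 new -> 22 infected
Step 4: +3 new -> 25 infected
Step 5: +3 new -> 28 infected
Step 6: +1 new -> 29 infected
Step 7: +1 new -> 30 infected
Step 8: +0 new -> 30 infected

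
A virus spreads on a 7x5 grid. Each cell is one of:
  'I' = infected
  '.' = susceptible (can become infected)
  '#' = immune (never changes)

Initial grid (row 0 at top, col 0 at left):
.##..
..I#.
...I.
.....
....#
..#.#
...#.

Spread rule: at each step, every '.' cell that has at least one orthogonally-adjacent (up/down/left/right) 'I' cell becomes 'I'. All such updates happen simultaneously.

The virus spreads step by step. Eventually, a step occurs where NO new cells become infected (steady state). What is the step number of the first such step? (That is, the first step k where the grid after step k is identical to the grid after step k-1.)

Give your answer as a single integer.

Step 0 (initial): 2 infected
Step 1: +4 new -> 6 infected
Step 2: +6 new -> 12 infected
Step 3: +6 new -> 18 infected
Step 4: +3 new -> 21 infected
Step 5: +2 new -> 23 infected
Step 6: +2 new -> 25 infected
Step 7: +2 new -> 27 infected
Step 8: +0 new -> 27 infected

Answer: 8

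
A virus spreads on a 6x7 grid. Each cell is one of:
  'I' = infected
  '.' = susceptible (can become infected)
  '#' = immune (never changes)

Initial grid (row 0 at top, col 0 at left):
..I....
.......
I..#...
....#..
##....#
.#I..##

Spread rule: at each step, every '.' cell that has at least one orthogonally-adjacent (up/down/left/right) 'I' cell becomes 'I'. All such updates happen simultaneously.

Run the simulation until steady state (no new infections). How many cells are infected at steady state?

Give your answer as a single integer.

Step 0 (initial): 3 infected
Step 1: +8 new -> 11 infected
Step 2: +9 new -> 20 infected
Step 3: +4 new -> 24 infected
Step 4: +4 new -> 28 infected
Step 5: +3 new -> 31 infected
Step 6: +2 new -> 33 infected
Step 7: +0 new -> 33 infected

Answer: 33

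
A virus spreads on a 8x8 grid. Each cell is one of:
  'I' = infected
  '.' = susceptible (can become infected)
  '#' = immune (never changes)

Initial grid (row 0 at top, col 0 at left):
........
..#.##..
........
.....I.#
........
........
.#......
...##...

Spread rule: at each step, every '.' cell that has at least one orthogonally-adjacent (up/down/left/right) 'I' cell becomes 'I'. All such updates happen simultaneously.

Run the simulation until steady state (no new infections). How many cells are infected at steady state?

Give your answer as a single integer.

Answer: 57

Derivation:
Step 0 (initial): 1 infected
Step 1: +4 new -> 5 infected
Step 2: +6 new -> 11 infected
Step 3: +9 new -> 20 infected
Step 4: +11 new -> 31 infected
Step 5: +10 new -> 41 infected
Step 6: +8 new -> 49 infected
Step 7: +4 new -> 53 infected
Step 8: +3 new -> 56 infected
Step 9: +1 new -> 57 infected
Step 10: +0 new -> 57 infected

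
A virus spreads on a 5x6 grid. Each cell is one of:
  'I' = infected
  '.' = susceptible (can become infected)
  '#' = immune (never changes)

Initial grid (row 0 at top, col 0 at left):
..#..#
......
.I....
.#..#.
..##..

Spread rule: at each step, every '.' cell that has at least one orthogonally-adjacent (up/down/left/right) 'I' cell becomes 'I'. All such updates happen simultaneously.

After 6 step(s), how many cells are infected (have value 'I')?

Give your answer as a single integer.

Answer: 23

Derivation:
Step 0 (initial): 1 infected
Step 1: +3 new -> 4 infected
Step 2: +6 new -> 10 infected
Step 3: +5 new -> 15 infected
Step 4: +4 new -> 19 infected
Step 5: +3 new -> 22 infected
Step 6: +1 new -> 23 infected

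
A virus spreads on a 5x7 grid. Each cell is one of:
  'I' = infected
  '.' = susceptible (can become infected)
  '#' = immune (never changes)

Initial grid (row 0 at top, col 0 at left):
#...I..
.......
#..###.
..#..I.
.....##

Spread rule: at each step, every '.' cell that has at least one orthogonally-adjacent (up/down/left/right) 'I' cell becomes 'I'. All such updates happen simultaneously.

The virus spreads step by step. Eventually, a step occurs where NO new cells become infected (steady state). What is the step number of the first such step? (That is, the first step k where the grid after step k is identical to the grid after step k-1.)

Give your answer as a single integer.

Step 0 (initial): 2 infected
Step 1: +5 new -> 7 infected
Step 2: +7 new -> 14 infected
Step 3: +4 new -> 18 infected
Step 4: +3 new -> 21 infected
Step 5: +3 new -> 24 infected
Step 6: +2 new -> 26 infected
Step 7: +1 new -> 27 infected
Step 8: +0 new -> 27 infected

Answer: 8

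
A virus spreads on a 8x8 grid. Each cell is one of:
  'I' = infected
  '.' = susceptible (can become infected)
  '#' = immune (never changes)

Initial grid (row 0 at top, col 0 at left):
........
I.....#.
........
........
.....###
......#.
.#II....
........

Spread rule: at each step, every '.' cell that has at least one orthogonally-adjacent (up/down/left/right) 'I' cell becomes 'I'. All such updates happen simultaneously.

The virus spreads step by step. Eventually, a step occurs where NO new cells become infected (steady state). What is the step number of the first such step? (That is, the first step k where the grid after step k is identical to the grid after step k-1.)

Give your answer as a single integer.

Answer: 10

Derivation:
Step 0 (initial): 3 infected
Step 1: +8 new -> 11 infected
Step 2: +11 new -> 22 infected
Step 3: +14 new -> 36 infected
Step 4: +7 new -> 43 infected
Step 5: +6 new -> 49 infected
Step 6: +3 new -> 52 infected
Step 7: +3 new -> 55 infected
Step 8: +2 new -> 57 infected
Step 9: +1 new -> 58 infected
Step 10: +0 new -> 58 infected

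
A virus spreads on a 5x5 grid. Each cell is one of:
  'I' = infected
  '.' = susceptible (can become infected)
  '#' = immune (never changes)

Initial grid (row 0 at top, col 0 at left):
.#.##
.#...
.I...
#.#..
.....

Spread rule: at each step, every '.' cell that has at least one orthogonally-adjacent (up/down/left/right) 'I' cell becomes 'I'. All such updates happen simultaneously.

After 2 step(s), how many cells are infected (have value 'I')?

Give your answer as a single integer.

Step 0 (initial): 1 infected
Step 1: +3 new -> 4 infected
Step 2: +4 new -> 8 infected

Answer: 8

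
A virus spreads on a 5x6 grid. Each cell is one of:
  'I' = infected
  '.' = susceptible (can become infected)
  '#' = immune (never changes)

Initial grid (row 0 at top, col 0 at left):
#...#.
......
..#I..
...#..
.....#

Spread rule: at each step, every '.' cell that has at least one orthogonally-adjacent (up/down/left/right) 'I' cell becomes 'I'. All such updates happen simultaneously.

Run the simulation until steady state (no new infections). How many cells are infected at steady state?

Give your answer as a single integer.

Step 0 (initial): 1 infected
Step 1: +2 new -> 3 infected
Step 2: +5 new -> 8 infected
Step 3: +5 new -> 13 infected
Step 4: +5 new -> 18 infected
Step 5: +3 new -> 21 infected
Step 6: +3 new -> 24 infected
Step 7: +1 new -> 25 infected
Step 8: +0 new -> 25 infected

Answer: 25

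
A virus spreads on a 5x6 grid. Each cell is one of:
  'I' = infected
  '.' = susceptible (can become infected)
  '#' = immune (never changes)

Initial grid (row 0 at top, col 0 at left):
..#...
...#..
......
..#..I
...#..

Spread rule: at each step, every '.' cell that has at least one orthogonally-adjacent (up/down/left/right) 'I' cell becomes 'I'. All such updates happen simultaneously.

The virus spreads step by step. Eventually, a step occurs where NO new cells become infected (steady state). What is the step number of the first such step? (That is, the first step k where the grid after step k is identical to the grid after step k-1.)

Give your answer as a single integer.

Step 0 (initial): 1 infected
Step 1: +3 new -> 4 infected
Step 2: +4 new -> 8 infected
Step 3: +3 new -> 11 infected
Step 4: +2 new -> 13 infected
Step 5: +3 new -> 16 infected
Step 6: +3 new -> 19 infected
Step 7: +4 new -> 23 infected
Step 8: +3 new -> 26 infected
Step 9: +0 new -> 26 infected

Answer: 9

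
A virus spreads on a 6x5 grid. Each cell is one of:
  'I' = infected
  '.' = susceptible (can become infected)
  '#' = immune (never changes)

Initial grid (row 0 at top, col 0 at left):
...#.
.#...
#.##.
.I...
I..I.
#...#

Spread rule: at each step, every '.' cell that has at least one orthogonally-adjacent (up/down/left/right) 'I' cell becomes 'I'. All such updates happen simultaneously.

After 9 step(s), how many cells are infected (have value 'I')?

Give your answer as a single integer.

Step 0 (initial): 3 infected
Step 1: +8 new -> 11 infected
Step 2: +3 new -> 14 infected
Step 3: +1 new -> 15 infected
Step 4: +1 new -> 16 infected
Step 5: +2 new -> 18 infected
Step 6: +1 new -> 19 infected
Step 7: +1 new -> 20 infected
Step 8: +1 new -> 21 infected
Step 9: +1 new -> 22 infected

Answer: 22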